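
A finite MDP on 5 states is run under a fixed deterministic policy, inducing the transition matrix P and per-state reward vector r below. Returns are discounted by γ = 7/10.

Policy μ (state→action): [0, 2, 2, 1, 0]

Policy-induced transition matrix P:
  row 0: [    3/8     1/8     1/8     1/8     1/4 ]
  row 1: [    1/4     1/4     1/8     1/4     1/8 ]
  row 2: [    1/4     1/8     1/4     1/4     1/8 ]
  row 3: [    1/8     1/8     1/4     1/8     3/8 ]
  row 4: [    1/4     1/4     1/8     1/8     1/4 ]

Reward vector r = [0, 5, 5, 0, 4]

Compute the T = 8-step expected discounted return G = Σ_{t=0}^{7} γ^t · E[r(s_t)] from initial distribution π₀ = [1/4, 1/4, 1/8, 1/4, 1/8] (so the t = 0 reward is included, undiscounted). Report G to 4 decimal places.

G = 8.0207

t=0: π = [0.2500, 0.2500, 0.1250, 0.2500, 0.1250], E[r] = 2.3750, γ^t·E[r] = 2.375000, running G = 2.375000
t=1: π = [0.2500, 0.1719, 0.1719, 0.1719, 0.2344], E[r] = 2.6563, γ^t·E[r] = 1.859375, running G = 4.234375
t=2: π = [0.2598, 0.1758, 0.1680, 0.1680, 0.2285], E[r] = 2.6328, γ^t·E[r] = 1.290078, running G = 5.524453
t=3: π = [0.2615, 0.1755, 0.1670, 0.1680, 0.2280], E[r] = 2.6248, γ^t·E[r] = 0.900291, running G = 6.424744
t=4: π = [0.2617, 0.1754, 0.1669, 0.1678, 0.2282], E[r] = 2.6243, γ^t·E[r] = 0.630094, running G = 7.054838
t=5: π = [0.2617, 0.1755, 0.1668, 0.1678, 0.2282], E[r] = 2.6242, γ^t·E[r] = 0.441048, running G = 7.495887
t=6: π = [0.2617, 0.1755, 0.1668, 0.1678, 0.2282], E[r] = 2.6242, γ^t·E[r] = 0.308731, running G = 7.804617
t=7: π = [0.2617, 0.1755, 0.1668, 0.1678, 0.2282], E[r] = 2.6242, γ^t·E[r] = 0.216111, running G = 8.020728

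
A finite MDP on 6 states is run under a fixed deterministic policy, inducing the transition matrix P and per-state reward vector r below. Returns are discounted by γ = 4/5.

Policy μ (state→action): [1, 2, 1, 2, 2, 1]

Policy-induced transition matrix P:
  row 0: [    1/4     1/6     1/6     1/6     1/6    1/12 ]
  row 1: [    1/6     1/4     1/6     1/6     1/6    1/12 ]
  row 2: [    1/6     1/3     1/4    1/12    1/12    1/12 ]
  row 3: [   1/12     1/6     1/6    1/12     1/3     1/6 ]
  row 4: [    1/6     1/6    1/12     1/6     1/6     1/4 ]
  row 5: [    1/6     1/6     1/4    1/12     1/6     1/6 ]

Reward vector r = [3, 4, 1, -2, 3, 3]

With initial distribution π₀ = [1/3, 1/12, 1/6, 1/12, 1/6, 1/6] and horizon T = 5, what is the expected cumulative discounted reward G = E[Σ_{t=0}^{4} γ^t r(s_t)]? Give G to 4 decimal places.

t=0: π = [0.3333, 0.0833, 0.1667, 0.0833, 0.1667, 0.1667], E[r] = 2.3333, γ^t·E[r] = 2.333333, running G = 2.333333
t=1: π = [0.1875, 0.2014, 0.1806, 0.1319, 0.1667, 0.1319], E[r] = 2.1806, γ^t·E[r] = 1.744444, running G = 4.077778
t=2: π = [0.1713, 0.2135, 0.1788, 0.1296, 0.1736, 0.1331], E[r] = 2.2078, γ^t·E[r] = 1.412963, running G = 5.490741
t=3: π = [0.1701, 0.2143, 0.1782, 0.1299, 0.1734, 0.1342], E[r] = 2.2085, γ^t·E[r] = 1.130765, running G = 6.621506
t=4: π = [0.1700, 0.2142, 0.1782, 0.1298, 0.1735, 0.1342], E[r] = 2.2087, γ^t·E[r] = 0.904663, running G = 7.526170

G = 7.5262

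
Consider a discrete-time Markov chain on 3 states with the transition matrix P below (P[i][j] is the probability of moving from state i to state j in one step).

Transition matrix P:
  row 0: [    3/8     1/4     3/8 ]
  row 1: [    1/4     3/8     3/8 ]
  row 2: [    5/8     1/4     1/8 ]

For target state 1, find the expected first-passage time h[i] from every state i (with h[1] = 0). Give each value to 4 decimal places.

h = [4.0000, 0.0000, 4.0000]

First-step conditioning: h[1] = 0; for i ≠ 1, h[i] = 1 + Σ_k P[i][k]·h[k].
  h[0] = 1 + 3/8·h[0] + 3/8·h[2]
  h[2] = 1 + 5/8·h[0] + 1/8·h[2]
Solving the 2×2 linear system over states ≠ 1 gives exactly h = [4, 0, 4] (h[1] = 0 is the target).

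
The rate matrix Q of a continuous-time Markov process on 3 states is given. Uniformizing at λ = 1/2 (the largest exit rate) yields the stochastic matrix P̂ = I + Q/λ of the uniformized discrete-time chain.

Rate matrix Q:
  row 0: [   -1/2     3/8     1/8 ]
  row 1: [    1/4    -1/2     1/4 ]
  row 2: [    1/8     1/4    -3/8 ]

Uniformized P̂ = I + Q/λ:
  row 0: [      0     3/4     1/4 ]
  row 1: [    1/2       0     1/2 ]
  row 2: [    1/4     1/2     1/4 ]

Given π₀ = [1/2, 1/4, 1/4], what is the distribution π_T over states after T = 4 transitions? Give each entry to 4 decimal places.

π = [0.2979, 0.3438, 0.3584]

t=0: π = [0.5000, 0.2500, 0.2500]
t=1: π = [0.1875, 0.5000, 0.3125]
t=2: π = [0.3281, 0.2969, 0.3750]
t=3: π = [0.2422, 0.4336, 0.3242]
t=4: π = [0.2979, 0.3438, 0.3584]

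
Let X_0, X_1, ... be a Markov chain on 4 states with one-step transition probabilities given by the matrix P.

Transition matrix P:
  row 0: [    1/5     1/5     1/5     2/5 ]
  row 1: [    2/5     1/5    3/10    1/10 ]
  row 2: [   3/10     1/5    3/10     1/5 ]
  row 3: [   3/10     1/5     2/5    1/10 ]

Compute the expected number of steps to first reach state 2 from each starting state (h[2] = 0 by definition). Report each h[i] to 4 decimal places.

First-step conditioning: h[2] = 0; for i ≠ 2, h[i] = 1 + Σ_k P[i][k]·h[k].
  h[0] = 1 + 1/5·h[0] + 1/5·h[1] + 2/5·h[3]
  h[1] = 1 + 2/5·h[0] + 1/5·h[1] + 1/10·h[3]
  h[3] = 1 + 3/10·h[0] + 1/5·h[1] + 1/10·h[3]
Solving the 3×3 linear system over states ≠ 2 gives exactly h = [650/177, 205/59, 0, 550/177] (h[2] = 0 is the target).

h = [3.6723, 3.4746, 0.0000, 3.1073]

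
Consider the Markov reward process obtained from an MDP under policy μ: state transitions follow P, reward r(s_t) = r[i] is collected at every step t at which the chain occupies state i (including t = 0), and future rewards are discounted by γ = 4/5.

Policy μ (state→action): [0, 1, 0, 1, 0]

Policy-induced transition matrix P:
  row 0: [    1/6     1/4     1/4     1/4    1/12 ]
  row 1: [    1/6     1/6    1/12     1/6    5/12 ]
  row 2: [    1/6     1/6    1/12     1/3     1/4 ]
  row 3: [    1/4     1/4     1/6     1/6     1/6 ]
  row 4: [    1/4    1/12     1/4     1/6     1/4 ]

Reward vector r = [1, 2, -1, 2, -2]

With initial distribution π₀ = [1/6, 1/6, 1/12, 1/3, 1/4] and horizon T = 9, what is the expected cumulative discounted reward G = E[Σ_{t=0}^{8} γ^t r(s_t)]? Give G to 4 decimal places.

G = 1.7840

t=0: π = [0.1667, 0.1667, 0.0833, 0.3333, 0.2500], E[r] = 0.5833, γ^t·E[r] = 0.583333, running G = 0.583333
t=1: π = [0.2153, 0.1875, 0.1806, 0.1944, 0.2222], E[r] = 0.3542, γ^t·E[r] = 0.283333, running G = 0.866667
t=2: π = [0.2014, 0.1823, 0.1725, 0.2147, 0.2292], E[r] = 0.3646, γ^t·E[r] = 0.233333, running G = 1.100000
t=3: π = [0.2037, 0.1822, 0.1730, 0.2122, 0.2289], E[r] = 0.3617, γ^t·E[r] = 0.185185, running G = 1.285185
t=4: π = [0.2034, 0.1822, 0.1731, 0.2125, 0.2287], E[r] = 0.3622, γ^t·E[r] = 0.148374, running G = 1.433559
t=5: π = [0.2034, 0.1823, 0.1731, 0.2125, 0.2288], E[r] = 0.3623, γ^t·E[r] = 0.118720, running G = 1.552279
t=6: π = [0.2034, 0.1823, 0.1731, 0.2125, 0.2288], E[r] = 0.3623, γ^t·E[r] = 0.094971, running G = 1.647250
t=7: π = [0.2034, 0.1823, 0.1731, 0.2125, 0.2288], E[r] = 0.3623, γ^t·E[r] = 0.075977, running G = 1.723227
t=8: π = [0.2034, 0.1823, 0.1731, 0.2125, 0.2288], E[r] = 0.3623, γ^t·E[r] = 0.060781, running G = 1.784008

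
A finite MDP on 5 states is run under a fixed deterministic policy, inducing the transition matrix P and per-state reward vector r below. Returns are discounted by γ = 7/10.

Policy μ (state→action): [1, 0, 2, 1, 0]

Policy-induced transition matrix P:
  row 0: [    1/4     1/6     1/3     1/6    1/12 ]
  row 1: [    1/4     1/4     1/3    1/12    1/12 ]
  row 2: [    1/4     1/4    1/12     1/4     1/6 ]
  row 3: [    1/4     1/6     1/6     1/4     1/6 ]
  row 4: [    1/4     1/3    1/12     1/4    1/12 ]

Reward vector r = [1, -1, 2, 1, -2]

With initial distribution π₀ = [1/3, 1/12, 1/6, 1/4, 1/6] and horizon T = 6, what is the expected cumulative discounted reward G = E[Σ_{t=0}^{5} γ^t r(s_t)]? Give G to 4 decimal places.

t=0: π = [0.3333, 0.0833, 0.1667, 0.2500, 0.1667], E[r] = 0.5000, γ^t·E[r] = 0.500000, running G = 0.500000
t=1: π = [0.2500, 0.2153, 0.2083, 0.2083, 0.1181], E[r] = 0.4236, γ^t·E[r] = 0.296528, running G = 0.796528
t=2: π = [0.2500, 0.2216, 0.2170, 0.1933, 0.1181], E[r] = 0.4196, γ^t·E[r] = 0.205584, running G = 1.002112
t=3: π = [0.2500, 0.2229, 0.2174, 0.1922, 0.1175], E[r] = 0.4190, γ^t·E[r] = 0.143711, running G = 1.145823
t=4: π = [0.2500, 0.2229, 0.2176, 0.1920, 0.1175], E[r] = 0.4193, γ^t·E[r] = 0.100674, running G = 1.246497
t=5: π = [0.2500, 0.2230, 0.2176, 0.1920, 0.1175], E[r] = 0.4193, γ^t·E[r] = 0.070466, running G = 1.316962

G = 1.3170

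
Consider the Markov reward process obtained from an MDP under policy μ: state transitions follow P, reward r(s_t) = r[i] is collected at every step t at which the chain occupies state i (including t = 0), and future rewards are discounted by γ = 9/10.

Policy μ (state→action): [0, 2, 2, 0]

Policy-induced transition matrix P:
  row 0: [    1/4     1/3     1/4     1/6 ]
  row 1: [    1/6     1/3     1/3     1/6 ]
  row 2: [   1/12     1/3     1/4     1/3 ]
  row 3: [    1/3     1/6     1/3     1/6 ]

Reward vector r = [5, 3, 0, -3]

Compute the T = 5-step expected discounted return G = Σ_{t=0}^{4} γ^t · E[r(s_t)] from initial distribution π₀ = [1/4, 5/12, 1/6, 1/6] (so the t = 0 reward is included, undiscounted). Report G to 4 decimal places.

t=0: π = [0.2500, 0.4167, 0.1667, 0.1667], E[r] = 2.0000, γ^t·E[r] = 2.000000, running G = 2.000000
t=1: π = [0.2014, 0.3056, 0.2986, 0.1944], E[r] = 1.3403, γ^t·E[r] = 1.206250, running G = 3.206250
t=2: π = [0.1910, 0.3009, 0.2917, 0.2164], E[r] = 1.2083, γ^t·E[r] = 0.978750, running G = 4.185000
t=3: π = [0.1943, 0.2973, 0.2931, 0.2153], E[r] = 1.2177, γ^t·E[r] = 0.887695, running G = 5.072695
t=4: π = [0.1943, 0.2975, 0.2927, 0.2155], E[r] = 1.2174, γ^t·E[r] = 0.798725, running G = 5.871421

G = 5.8714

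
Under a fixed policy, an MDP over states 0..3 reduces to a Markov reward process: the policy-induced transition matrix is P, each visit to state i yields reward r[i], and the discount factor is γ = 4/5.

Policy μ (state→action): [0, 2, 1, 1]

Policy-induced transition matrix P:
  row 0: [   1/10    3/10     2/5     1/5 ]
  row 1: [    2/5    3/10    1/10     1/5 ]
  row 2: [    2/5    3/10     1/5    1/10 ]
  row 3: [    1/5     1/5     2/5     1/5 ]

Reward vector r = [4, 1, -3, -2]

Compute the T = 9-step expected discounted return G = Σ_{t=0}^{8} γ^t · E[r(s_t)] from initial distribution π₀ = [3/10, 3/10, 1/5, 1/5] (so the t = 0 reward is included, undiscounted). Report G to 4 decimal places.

t=0: π = [0.3000, 0.3000, 0.2000, 0.2000], E[r] = 0.5000, γ^t·E[r] = 0.500000, running G = 0.500000
t=1: π = [0.2700, 0.2800, 0.2700, 0.1800], E[r] = 0.1900, γ^t·E[r] = 0.152000, running G = 0.652000
t=2: π = [0.2830, 0.2820, 0.2620, 0.1730], E[r] = 0.2820, γ^t·E[r] = 0.180480, running G = 0.832480
t=3: π = [0.2805, 0.2827, 0.2630, 0.1738], E[r] = 0.2681, γ^t·E[r] = 0.137267, running G = 0.969747
t=4: π = [0.2811, 0.2826, 0.2626, 0.1737], E[r] = 0.2718, γ^t·E[r] = 0.111333, running G = 1.081081
t=5: π = [0.2809, 0.2826, 0.2627, 0.1737], E[r] = 0.2708, γ^t·E[r] = 0.088733, running G = 1.169814
t=6: π = [0.2810, 0.2826, 0.2627, 0.1737], E[r] = 0.2710, γ^t·E[r] = 0.071051, running G = 1.240865
t=7: π = [0.2810, 0.2826, 0.2627, 0.1737], E[r] = 0.2710, γ^t·E[r] = 0.056828, running G = 1.297693
t=8: π = [0.2810, 0.2826, 0.2627, 0.1737], E[r] = 0.2710, γ^t·E[r] = 0.045465, running G = 1.343157

G = 1.3432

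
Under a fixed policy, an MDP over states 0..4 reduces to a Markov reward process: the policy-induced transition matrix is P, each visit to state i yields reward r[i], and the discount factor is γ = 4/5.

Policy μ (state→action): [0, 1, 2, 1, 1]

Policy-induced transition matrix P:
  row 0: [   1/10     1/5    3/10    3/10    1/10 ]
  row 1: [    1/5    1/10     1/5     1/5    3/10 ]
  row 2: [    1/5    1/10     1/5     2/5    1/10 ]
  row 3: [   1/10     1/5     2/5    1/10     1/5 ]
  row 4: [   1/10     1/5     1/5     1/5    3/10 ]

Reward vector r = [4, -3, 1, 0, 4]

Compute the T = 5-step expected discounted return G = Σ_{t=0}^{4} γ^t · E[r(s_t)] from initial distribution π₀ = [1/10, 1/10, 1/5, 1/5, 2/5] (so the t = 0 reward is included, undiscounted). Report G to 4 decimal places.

t=0: π = [0.1000, 0.1000, 0.2000, 0.2000, 0.4000], E[r] = 1.9000, γ^t·E[r] = 1.900000, running G = 1.900000
t=1: π = [0.1300, 0.1700, 0.2500, 0.2300, 0.2200], E[r] = 1.1400, γ^t·E[r] = 0.912000, running G = 2.812000
t=2: π = [0.1420, 0.1580, 0.2590, 0.2400, 0.2010], E[r] = 1.1570, γ^t·E[r] = 0.740480, running G = 3.552480
t=3: π = [0.1417, 0.1583, 0.2622, 0.2420, 0.1958], E[r] = 1.1373, γ^t·E[r] = 0.582298, running G = 4.134778
t=4: π = [0.1421, 0.1580, 0.2626, 0.2424, 0.1950], E[r] = 1.1370, γ^t·E[r] = 0.465715, running G = 4.600493

G = 4.6005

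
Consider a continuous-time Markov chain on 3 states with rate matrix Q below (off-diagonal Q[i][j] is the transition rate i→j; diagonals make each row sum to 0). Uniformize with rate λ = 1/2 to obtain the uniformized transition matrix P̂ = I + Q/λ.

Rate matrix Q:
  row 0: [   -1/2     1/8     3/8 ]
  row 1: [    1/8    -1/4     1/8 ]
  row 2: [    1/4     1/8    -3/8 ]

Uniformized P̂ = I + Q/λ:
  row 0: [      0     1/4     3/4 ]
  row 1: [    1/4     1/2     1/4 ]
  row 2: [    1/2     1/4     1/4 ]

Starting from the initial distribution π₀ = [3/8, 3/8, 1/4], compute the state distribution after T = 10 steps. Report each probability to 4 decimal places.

t=0: π = [0.3750, 0.3750, 0.2500]
t=1: π = [0.2188, 0.3438, 0.4375]
t=2: π = [0.3047, 0.3359, 0.3594]
t=3: π = [0.2637, 0.3340, 0.4023]
t=4: π = [0.2847, 0.3335, 0.3818]
t=5: π = [0.2743, 0.3334, 0.3923]
t=6: π = [0.2795, 0.3333, 0.3871]
t=7: π = [0.2769, 0.3333, 0.3898]
t=8: π = [0.2782, 0.3333, 0.3885]
t=9: π = [0.2776, 0.3333, 0.3891]
t=10: π = [0.2779, 0.3333, 0.3888]

π = [0.2779, 0.3333, 0.3888]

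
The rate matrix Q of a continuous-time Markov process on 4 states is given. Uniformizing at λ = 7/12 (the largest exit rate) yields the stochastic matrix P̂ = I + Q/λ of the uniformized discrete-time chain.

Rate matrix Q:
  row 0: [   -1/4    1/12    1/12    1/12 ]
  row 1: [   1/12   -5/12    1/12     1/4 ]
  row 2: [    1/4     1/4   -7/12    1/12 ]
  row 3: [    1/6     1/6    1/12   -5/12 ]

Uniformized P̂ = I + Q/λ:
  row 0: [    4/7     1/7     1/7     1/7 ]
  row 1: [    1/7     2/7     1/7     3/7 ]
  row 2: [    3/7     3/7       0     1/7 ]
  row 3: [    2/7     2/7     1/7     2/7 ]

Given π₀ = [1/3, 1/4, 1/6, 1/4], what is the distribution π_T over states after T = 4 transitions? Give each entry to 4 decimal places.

π = [0.3746, 0.2501, 0.1250, 0.2503]

t=0: π = [0.3333, 0.2500, 0.1667, 0.2500]
t=1: π = [0.3690, 0.2619, 0.1190, 0.2500]
t=2: π = [0.3707, 0.2500, 0.1259, 0.2534]
t=3: π = [0.3739, 0.2507, 0.1249, 0.2505]
t=4: π = [0.3746, 0.2501, 0.1250, 0.2503]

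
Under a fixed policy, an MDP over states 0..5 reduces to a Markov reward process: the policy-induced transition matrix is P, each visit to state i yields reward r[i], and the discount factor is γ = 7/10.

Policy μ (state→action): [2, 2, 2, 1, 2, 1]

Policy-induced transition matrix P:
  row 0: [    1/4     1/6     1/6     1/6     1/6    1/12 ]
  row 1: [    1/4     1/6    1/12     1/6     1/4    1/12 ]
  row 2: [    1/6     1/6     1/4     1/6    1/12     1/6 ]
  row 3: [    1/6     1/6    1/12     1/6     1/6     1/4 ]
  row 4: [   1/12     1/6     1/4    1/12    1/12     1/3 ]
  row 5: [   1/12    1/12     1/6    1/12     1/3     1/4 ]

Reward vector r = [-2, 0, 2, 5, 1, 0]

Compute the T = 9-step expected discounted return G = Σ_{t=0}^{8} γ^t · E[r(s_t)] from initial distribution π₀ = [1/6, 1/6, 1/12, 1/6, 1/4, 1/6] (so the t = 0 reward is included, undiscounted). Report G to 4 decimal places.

G = 2.8339

t=0: π = [0.1667, 0.1667, 0.0833, 0.1667, 0.2500, 0.1667], E[r] = 0.9167, γ^t·E[r] = 0.916667, running G = 0.916667
t=1: π = [0.1597, 0.1528, 0.1667, 0.1319, 0.1806, 0.2083], E[r] = 0.8542, γ^t·E[r] = 0.597917, running G = 1.514583
t=2: π = [0.1603, 0.1493, 0.1719, 0.1343, 0.1852, 0.1991], E[r] = 0.8796, γ^t·E[r] = 0.431019, running G = 1.945602
t=3: π = [0.1604, 0.1501, 0.1728, 0.1346, 0.1825, 0.1995], E[r] = 0.8804, γ^t·E[r] = 0.301994, running G = 2.247596
t=4: π = [0.1607, 0.1500, 0.1726, 0.1348, 0.1828, 0.1991], E[r] = 0.8807, γ^t·E[r] = 0.211444, running G = 2.459040
t=5: π = [0.1607, 0.1501, 0.1725, 0.1348, 0.1827, 0.1991], E[r] = 0.8806, γ^t·E[r] = 0.147995, running G = 2.607035
t=6: π = [0.1608, 0.1501, 0.1725, 0.1349, 0.1827, 0.1990], E[r] = 0.8806, γ^t·E[r] = 0.103596, running G = 2.710631
t=7: π = [0.1608, 0.1501, 0.1725, 0.1349, 0.1827, 0.1990], E[r] = 0.8805, γ^t·E[r] = 0.072517, running G = 2.783148
t=8: π = [0.1608, 0.1501, 0.1725, 0.1349, 0.1827, 0.1990], E[r] = 0.8805, γ^t·E[r] = 0.050762, running G = 2.833910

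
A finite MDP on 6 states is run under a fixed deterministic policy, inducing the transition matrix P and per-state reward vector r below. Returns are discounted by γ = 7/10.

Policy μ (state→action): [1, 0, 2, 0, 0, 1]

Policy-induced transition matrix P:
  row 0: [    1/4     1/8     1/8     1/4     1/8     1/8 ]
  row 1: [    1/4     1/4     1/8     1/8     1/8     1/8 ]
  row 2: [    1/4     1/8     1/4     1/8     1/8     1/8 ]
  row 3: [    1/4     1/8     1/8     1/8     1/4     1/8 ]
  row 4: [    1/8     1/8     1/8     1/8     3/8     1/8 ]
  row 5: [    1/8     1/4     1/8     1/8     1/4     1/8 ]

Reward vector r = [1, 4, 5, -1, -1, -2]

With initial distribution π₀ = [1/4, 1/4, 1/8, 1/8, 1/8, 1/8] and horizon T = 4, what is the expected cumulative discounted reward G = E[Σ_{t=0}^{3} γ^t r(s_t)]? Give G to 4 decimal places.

G = 2.8848

t=0: π = [0.2500, 0.2500, 0.1250, 0.1250, 0.1250, 0.1250], E[r] = 1.3750, γ^t·E[r] = 1.375000, running G = 1.375000
t=1: π = [0.2188, 0.1719, 0.1406, 0.1563, 0.1875, 0.1250], E[r] = 1.0156, γ^t·E[r] = 0.710938, running G = 2.085938
t=2: π = [0.2109, 0.1621, 0.1426, 0.1523, 0.2070, 0.1250], E[r] = 0.9629, γ^t·E[r] = 0.471816, running G = 2.557754
t=3: π = [0.2085, 0.1609, 0.1428, 0.1514, 0.2114, 0.1250], E[r] = 0.9534, γ^t·E[r] = 0.327006, running G = 2.884760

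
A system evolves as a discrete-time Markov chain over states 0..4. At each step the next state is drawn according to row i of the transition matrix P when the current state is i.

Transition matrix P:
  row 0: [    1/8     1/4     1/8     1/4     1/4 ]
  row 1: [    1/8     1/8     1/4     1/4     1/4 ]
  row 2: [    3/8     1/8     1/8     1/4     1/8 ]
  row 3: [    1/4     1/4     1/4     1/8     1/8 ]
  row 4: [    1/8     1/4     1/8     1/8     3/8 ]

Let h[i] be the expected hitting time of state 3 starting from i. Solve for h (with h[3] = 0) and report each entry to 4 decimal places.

h = [4.6088, 4.5998, 4.5276, 0.0000, 5.2672]

First-step conditioning: h[3] = 0; for i ≠ 3, h[i] = 1 + Σ_k P[i][k]·h[k].
  h[0] = 1 + 1/8·h[0] + 1/4·h[1] + 1/8·h[2] + 1/4·h[4]
  h[1] = 1 + 1/8·h[0] + 1/8·h[1] + 1/4·h[2] + 1/4·h[4]
  h[2] = 1 + 3/8·h[0] + 1/8·h[1] + 1/8·h[2] + 1/8·h[4]
  h[4] = 1 + 1/8·h[0] + 1/4·h[1] + 1/8·h[2] + 3/8·h[4]
Solving the 4×4 linear system over states ≠ 3 gives exactly h = [4088/887, 4080/887, 4016/887, 0, 4672/887] (h[3] = 0 is the target).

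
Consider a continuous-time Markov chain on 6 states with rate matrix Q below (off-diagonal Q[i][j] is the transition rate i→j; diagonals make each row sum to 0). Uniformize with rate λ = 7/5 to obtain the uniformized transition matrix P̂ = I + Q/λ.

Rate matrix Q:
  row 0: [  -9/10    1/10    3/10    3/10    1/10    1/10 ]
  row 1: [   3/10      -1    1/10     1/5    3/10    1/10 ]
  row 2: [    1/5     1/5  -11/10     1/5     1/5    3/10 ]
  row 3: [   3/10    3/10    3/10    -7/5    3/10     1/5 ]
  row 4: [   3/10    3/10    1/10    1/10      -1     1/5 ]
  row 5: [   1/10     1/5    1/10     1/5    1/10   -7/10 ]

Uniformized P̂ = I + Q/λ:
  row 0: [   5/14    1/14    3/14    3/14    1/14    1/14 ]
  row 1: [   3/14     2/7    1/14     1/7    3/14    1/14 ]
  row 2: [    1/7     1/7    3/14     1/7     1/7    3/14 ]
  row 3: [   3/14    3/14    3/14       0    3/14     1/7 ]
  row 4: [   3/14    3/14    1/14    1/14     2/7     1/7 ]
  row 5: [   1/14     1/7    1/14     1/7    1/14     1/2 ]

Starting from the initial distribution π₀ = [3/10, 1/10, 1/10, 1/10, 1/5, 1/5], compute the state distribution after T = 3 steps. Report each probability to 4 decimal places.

t=0: π = [0.3000, 0.1000, 0.1000, 0.1000, 0.2000, 0.2000]
t=1: π = [0.2214, 0.1571, 0.1429, 0.1357, 0.1500, 0.1929]
t=2: π = [0.2082, 0.1699, 0.1429, 0.1286, 0.1556, 0.1949]
t=3: π = [0.2060, 0.1726, 0.1399, 0.1282, 0.1576, 0.1957]

π = [0.2060, 0.1726, 0.1399, 0.1282, 0.1576, 0.1957]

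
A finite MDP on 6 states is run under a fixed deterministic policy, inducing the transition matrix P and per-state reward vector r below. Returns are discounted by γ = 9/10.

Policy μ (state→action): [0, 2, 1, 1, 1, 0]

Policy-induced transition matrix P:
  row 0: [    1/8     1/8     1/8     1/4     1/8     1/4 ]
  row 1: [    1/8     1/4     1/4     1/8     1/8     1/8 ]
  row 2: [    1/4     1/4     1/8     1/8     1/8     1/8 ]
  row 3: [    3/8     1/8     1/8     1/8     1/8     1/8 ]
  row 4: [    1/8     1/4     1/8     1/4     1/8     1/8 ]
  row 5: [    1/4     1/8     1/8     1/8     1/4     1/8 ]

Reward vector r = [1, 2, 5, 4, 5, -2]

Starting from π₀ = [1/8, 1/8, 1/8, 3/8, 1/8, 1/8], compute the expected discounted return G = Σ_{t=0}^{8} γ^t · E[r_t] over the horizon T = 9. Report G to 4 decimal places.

t=0: π = [0.1250, 0.1250, 0.1250, 0.3750, 0.1250, 0.1250], E[r] = 2.8750, γ^t·E[r] = 2.875000, running G = 2.875000
t=1: π = [0.2500, 0.1719, 0.1406, 0.1563, 0.1406, 0.1406], E[r] = 2.3438, γ^t·E[r] = 2.109375, running G = 4.984375
t=2: π = [0.1992, 0.1816, 0.1465, 0.1738, 0.1426, 0.1563], E[r] = 2.3906, γ^t·E[r] = 1.936406, running G = 6.920781
t=3: π = [0.2063, 0.1838, 0.1477, 0.1677, 0.1445, 0.1499], E[r] = 2.4063, γ^t·E[r] = 1.754156, running G = 8.674938
t=4: π = [0.2041, 0.1845, 0.1480, 0.1689, 0.1437, 0.1508], E[r] = 2.4056, γ^t·E[r] = 1.578300, running G = 10.253238
t=5: π = [0.2046, 0.1845, 0.1481, 0.1685, 0.1438, 0.1505], E[r] = 2.4061, γ^t·E[r] = 1.420765, running G = 11.674003
t=6: π = [0.2044, 0.1846, 0.1481, 0.1686, 0.1438, 0.1506], E[r] = 2.4060, γ^t·E[r] = 1.278658, running G = 12.952661
t=7: π = [0.2045, 0.1846, 0.1481, 0.1685, 0.1438, 0.1506], E[r] = 2.4060, γ^t·E[r] = 1.150805, running G = 14.103466
t=8: π = [0.2045, 0.1846, 0.1481, 0.1685, 0.1438, 0.1506], E[r] = 2.4060, γ^t·E[r] = 1.035723, running G = 15.139189

G = 15.1392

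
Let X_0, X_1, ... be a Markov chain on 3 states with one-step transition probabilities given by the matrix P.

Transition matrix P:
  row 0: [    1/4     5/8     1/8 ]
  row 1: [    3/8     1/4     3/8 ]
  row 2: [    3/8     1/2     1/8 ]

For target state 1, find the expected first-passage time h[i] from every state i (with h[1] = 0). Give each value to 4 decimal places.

h = [1.6410, 0.0000, 1.8462]

First-step conditioning: h[1] = 0; for i ≠ 1, h[i] = 1 + Σ_k P[i][k]·h[k].
  h[0] = 1 + 1/4·h[0] + 1/8·h[2]
  h[2] = 1 + 3/8·h[0] + 1/8·h[2]
Solving the 2×2 linear system over states ≠ 1 gives exactly h = [64/39, 0, 24/13] (h[1] = 0 is the target).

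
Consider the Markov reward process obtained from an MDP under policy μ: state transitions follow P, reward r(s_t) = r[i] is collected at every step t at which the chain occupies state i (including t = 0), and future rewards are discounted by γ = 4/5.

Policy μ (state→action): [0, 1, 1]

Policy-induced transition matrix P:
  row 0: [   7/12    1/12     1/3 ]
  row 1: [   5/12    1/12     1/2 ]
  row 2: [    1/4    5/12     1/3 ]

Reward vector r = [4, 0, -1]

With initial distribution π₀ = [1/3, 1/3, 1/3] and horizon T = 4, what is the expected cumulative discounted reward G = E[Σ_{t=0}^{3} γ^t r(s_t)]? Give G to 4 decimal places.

G = 3.5501

t=0: π = [0.3333, 0.3333, 0.3333], E[r] = 1.0000, γ^t·E[r] = 1.000000, running G = 1.000000
t=1: π = [0.4167, 0.1944, 0.3889], E[r] = 1.2778, γ^t·E[r] = 1.022222, running G = 2.022222
t=2: π = [0.4213, 0.2130, 0.3657], E[r] = 1.3194, γ^t·E[r] = 0.844444, running G = 2.866667
t=3: π = [0.4259, 0.2052, 0.3688], E[r] = 1.3349, γ^t·E[r] = 0.683457, running G = 3.550123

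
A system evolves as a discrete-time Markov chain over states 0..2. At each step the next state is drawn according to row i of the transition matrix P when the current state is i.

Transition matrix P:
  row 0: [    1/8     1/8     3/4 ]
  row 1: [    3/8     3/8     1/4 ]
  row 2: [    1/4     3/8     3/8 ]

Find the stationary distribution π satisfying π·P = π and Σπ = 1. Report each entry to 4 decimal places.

Balance equations π_j = Σ_i π_i·P[i][j]:
  π_0 = 1/8·π_0 + 3/8·π_1 + 1/4·π_2
  π_1 = 1/8·π_0 + 3/8·π_1 + 3/8·π_2
  normalize: π_0 + π_1 + π_2 = 1
Solving the linear system gives exactly π = [19/74, 23/74, 16/37].

π = [0.2568, 0.3108, 0.4324]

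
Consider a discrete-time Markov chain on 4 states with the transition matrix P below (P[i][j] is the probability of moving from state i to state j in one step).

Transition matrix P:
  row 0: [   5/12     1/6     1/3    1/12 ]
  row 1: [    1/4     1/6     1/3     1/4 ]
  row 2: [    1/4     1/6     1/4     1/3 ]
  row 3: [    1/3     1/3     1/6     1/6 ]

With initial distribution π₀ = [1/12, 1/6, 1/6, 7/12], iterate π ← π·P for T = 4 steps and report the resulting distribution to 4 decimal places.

t=0: π = [0.0833, 0.1667, 0.1667, 0.5833]
t=1: π = [0.3125, 0.2639, 0.2222, 0.2014]
t=2: π = [0.3189, 0.2002, 0.2813, 0.1997]
t=3: π = [0.3198, 0.1999, 0.2766, 0.2037]
t=4: π = [0.3203, 0.2006, 0.2763, 0.2028]

π = [0.3203, 0.2006, 0.2763, 0.2028]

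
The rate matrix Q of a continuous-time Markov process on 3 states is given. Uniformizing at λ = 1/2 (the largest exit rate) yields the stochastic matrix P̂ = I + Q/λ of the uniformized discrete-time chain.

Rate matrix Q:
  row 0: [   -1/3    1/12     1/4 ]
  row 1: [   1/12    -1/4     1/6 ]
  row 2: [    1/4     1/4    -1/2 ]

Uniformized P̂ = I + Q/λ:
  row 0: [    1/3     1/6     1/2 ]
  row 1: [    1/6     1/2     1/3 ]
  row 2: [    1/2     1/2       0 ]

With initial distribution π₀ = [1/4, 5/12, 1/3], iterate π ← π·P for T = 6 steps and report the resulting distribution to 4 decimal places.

t=0: π = [0.2500, 0.4167, 0.3333]
t=1: π = [0.3194, 0.4167, 0.2639]
t=2: π = [0.3079, 0.3935, 0.2986]
t=3: π = [0.3175, 0.3974, 0.2851]
t=4: π = [0.3146, 0.3942, 0.2912]
t=5: π = [0.3162, 0.3951, 0.2887]
t=6: π = [0.3156, 0.3946, 0.2898]

π = [0.3156, 0.3946, 0.2898]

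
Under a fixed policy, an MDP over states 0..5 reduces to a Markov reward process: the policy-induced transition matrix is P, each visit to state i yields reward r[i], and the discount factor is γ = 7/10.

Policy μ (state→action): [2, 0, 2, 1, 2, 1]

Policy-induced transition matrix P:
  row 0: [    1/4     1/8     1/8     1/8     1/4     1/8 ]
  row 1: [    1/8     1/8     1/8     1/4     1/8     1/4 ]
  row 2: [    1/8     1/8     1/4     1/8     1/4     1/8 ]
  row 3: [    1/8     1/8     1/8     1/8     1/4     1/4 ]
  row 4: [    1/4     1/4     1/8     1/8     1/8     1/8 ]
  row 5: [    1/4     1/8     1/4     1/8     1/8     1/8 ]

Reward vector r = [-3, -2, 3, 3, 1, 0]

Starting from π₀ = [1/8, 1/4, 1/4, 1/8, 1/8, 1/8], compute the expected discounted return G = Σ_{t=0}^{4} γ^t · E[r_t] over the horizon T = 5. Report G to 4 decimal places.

G = 0.9001

t=0: π = [0.1250, 0.2500, 0.2500, 0.1250, 0.1250, 0.1250], E[r] = 0.3750, γ^t·E[r] = 0.375000, running G = 0.375000
t=1: π = [0.1719, 0.1406, 0.1719, 0.1563, 0.1875, 0.1719], E[r] = 0.3750, γ^t·E[r] = 0.262500, running G = 0.637500
t=2: π = [0.1914, 0.1484, 0.1680, 0.1426, 0.1875, 0.1621], E[r] = 0.2480, γ^t·E[r] = 0.121543, running G = 0.759043
t=3: π = [0.1926, 0.1484, 0.1663, 0.1436, 0.1877, 0.1614], E[r] = 0.2424, γ^t·E[r] = 0.083154, running G = 0.842197
t=4: π = [0.1927, 0.1485, 0.1660, 0.1436, 0.1878, 0.1615], E[r] = 0.2412, γ^t·E[r] = 0.057922, running G = 0.900119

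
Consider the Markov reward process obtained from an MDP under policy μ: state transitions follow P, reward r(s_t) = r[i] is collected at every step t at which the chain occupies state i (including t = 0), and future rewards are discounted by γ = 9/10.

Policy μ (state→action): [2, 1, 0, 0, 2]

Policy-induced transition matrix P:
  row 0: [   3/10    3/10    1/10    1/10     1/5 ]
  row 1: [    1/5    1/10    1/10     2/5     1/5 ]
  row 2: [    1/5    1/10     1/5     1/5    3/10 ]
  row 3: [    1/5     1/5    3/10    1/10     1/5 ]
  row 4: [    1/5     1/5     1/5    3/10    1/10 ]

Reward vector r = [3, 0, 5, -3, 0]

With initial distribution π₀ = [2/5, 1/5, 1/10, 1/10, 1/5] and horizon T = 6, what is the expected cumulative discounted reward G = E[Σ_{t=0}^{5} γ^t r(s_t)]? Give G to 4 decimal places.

t=0: π = [0.4000, 0.2000, 0.1000, 0.1000, 0.2000], E[r] = 1.4000, γ^t·E[r] = 1.400000, running G = 1.400000
t=1: π = [0.2400, 0.2100, 0.1500, 0.2100, 0.1900], E[r] = 0.8400, γ^t·E[r] = 0.756000, running G = 2.156000
t=2: π = [0.2240, 0.1880, 0.1760, 0.2160, 0.1960], E[r] = 0.9040, γ^t·E[r] = 0.732240, running G = 2.888240
t=3: π = [0.2224, 0.1860, 0.1804, 0.2132, 0.1980], E[r] = 0.9296, γ^t·E[r] = 0.677678, running G = 3.565918
t=4: π = [0.2222, 0.1856, 0.1805, 0.2134, 0.1982], E[r] = 0.9288, γ^t·E[r] = 0.609386, running G = 4.175304
t=5: π = [0.2222, 0.1856, 0.1806, 0.2134, 0.1982], E[r] = 0.9293, γ^t·E[r] = 0.548768, running G = 4.724072

G = 4.7241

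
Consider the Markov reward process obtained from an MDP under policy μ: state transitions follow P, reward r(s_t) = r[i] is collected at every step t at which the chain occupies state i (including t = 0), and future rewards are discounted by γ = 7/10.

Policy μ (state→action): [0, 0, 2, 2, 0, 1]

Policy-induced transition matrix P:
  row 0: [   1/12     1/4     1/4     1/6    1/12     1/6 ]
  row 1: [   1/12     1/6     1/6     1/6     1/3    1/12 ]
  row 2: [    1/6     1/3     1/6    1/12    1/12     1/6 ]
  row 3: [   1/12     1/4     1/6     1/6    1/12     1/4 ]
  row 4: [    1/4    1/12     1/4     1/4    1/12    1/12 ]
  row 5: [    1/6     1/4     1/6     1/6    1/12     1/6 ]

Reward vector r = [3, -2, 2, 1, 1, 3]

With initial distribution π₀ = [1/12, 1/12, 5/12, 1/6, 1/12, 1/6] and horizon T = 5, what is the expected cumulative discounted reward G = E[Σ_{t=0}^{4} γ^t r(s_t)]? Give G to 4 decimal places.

t=0: π = [0.0833, 0.0833, 0.4167, 0.1667, 0.0833, 0.1667], E[r] = 1.6667, γ^t·E[r] = 1.666667, running G = 1.666667
t=1: π = [0.1458, 0.2639, 0.1806, 0.1389, 0.1042, 0.1667], E[r] = 1.0139, γ^t·E[r] = 0.709722, running G = 2.376389
t=2: π = [0.1296, 0.2257, 0.1875, 0.1603, 0.1493, 0.1476], E[r] = 1.0648, γ^t·E[r] = 0.521759, running G = 2.898148
t=3: π = [0.1361, 0.2219, 0.1899, 0.1635, 0.1398, 0.1488], E[r] = 1.0939, γ^t·E[r] = 0.375222, running G = 3.273371
t=4: π = [0.1349, 0.2240, 0.1897, 0.1625, 0.1388, 0.1501], E[r] = 1.0875, γ^t·E[r] = 0.261119, running G = 3.534489

G = 3.5345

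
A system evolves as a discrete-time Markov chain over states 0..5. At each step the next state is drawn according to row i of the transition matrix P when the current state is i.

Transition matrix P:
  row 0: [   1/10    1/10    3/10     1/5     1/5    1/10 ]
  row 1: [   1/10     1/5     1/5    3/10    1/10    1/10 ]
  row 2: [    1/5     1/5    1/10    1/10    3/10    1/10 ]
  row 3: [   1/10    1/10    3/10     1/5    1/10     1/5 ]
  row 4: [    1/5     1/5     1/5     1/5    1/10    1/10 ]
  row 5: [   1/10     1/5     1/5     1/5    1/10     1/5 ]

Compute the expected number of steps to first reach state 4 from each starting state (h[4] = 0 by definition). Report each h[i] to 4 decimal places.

h = [5.7129, 6.4715, 5.2460, 6.3612, 0.0000, 6.4838]

First-step conditioning: h[4] = 0; for i ≠ 4, h[i] = 1 + Σ_k P[i][k]·h[k].
  h[0] = 1 + 1/10·h[0] + 1/10·h[1] + 3/10·h[2] + 1/5·h[3] + 1/10·h[5]
  h[1] = 1 + 1/10·h[0] + 1/5·h[1] + 1/5·h[2] + 3/10·h[3] + 1/10·h[5]
  h[2] = 1 + 1/5·h[0] + 1/5·h[1] + 1/10·h[2] + 1/10·h[3] + 1/10·h[5]
  h[3] = 1 + 1/10·h[0] + 1/10·h[1] + 3/10·h[2] + 1/5·h[3] + 1/5·h[5]
  h[5] = 1 + 1/10·h[0] + 1/5·h[1] + 1/5·h[2] + 1/5·h[3] + 1/5·h[5]
Solving the 5×5 linear system over states ≠ 4 gives exactly h = [19578/3427, 22178/3427, 17978/3427, 21800/3427, 0, 22220/3427] (h[4] = 0 is the target).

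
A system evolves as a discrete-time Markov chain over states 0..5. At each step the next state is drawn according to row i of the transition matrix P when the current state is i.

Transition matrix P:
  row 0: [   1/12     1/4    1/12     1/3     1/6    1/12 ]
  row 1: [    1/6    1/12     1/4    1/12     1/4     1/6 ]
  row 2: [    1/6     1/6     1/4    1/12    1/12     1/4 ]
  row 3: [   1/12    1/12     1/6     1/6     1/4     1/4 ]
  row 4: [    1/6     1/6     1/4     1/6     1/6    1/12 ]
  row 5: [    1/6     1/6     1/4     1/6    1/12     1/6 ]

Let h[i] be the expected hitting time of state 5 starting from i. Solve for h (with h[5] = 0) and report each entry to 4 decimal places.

h = [6.2960, 5.9074, 5.3461, 5.3861, 6.3217, 0.0000]

First-step conditioning: h[5] = 0; for i ≠ 5, h[i] = 1 + Σ_k P[i][k]·h[k].
  h[0] = 1 + 1/12·h[0] + 1/4·h[1] + 1/12·h[2] + 1/3·h[3] + 1/6·h[4]
  h[1] = 1 + 1/6·h[0] + 1/12·h[1] + 1/4·h[2] + 1/12·h[3] + 1/4·h[4]
  h[2] = 1 + 1/6·h[0] + 1/6·h[1] + 1/4·h[2] + 1/12·h[3] + 1/12·h[4]
  h[3] = 1 + 1/12·h[0] + 1/12·h[1] + 1/6·h[2] + 1/6·h[3] + 1/4·h[4]
  h[4] = 1 + 1/6·h[0] + 1/6·h[1] + 1/4·h[2] + 1/6·h[3] + 1/6·h[4]
Solving the 5×5 linear system over states ≠ 5 gives exactly h = [96952/15399, 90968/15399, 82324/15399, 2860/531, 97348/15399, 0] (h[5] = 0 is the target).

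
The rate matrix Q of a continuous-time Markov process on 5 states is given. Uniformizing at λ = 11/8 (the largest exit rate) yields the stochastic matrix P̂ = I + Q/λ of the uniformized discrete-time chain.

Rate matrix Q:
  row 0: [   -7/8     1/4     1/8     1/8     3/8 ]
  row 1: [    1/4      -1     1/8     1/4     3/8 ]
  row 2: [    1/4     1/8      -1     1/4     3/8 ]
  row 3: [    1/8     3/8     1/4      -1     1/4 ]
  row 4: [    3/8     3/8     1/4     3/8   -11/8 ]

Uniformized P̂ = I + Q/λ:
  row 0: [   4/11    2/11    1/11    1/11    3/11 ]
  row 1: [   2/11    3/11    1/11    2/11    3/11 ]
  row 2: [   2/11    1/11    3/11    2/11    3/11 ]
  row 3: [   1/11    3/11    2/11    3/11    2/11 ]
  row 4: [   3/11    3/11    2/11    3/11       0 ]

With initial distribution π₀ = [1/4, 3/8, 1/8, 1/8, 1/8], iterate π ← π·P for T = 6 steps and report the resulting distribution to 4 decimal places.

t=0: π = [0.2500, 0.3750, 0.1250, 0.1250, 0.1250]
t=1: π = [0.2273, 0.2273, 0.1364, 0.1818, 0.2273]
t=2: π = [0.2273, 0.2273, 0.1529, 0.1983, 0.1942]
t=3: π = [0.2228, 0.2243, 0.1544, 0.1968, 0.2017]
t=4: π = [0.2228, 0.2244, 0.1552, 0.1978, 0.1998]
t=5: π = [0.2225, 0.2243, 0.1553, 0.1977, 0.2003]
t=6: π = [0.2225, 0.2243, 0.1553, 0.1978, 0.2001]

π = [0.2225, 0.2243, 0.1553, 0.1978, 0.2001]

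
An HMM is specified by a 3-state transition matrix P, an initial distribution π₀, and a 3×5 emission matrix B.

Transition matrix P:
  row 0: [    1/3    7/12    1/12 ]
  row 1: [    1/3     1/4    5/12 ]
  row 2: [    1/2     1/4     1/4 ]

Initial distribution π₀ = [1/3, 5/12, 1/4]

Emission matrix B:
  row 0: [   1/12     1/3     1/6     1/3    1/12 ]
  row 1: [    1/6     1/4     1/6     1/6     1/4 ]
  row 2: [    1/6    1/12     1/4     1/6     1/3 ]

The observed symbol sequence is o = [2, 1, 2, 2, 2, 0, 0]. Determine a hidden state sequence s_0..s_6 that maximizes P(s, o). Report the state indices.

t=0: δ = [5.556e-02, 6.944e-02, 6.250e-02]  (obs o_0=2)
t=1: δ = [1.042e-02, 8.102e-03, 2.411e-03]  ψ = [2, 0, 1]  (obs o_1=1)
t=2: δ = [5.787e-04, 1.013e-03, 8.439e-04]  ψ = [0, 0, 1]  (obs o_2=2)
t=3: δ = [7.033e-05, 5.626e-05, 1.055e-04]  ψ = [2, 0, 1]  (obs o_3=2)
t=4: δ = [8.791e-06, 6.838e-06, 6.593e-06]  ψ = [2, 0, 2]  (obs o_4=2)
t=5: δ = [2.747e-07, 8.547e-07, 4.748e-07]  ψ = [2, 0, 1]  (obs o_5=0)
t=6: δ = [2.374e-08, 3.561e-08, 5.935e-08]  ψ = [1, 1, 1]  (obs o_6=0)
backtrack: best end state = 2; path = [2, 0, 1, 2, 0, 1, 2]

path = [2, 0, 1, 2, 0, 1, 2]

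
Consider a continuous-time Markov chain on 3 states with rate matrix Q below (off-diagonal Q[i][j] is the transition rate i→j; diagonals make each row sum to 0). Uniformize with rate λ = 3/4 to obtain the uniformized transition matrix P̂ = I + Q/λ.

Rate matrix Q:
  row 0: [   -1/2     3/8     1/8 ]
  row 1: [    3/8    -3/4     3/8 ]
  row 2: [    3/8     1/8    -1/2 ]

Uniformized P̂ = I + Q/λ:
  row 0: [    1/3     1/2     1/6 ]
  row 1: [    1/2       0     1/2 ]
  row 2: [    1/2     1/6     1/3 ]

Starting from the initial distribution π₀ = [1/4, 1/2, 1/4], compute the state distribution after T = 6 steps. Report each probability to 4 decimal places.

π = [0.4286, 0.2654, 0.3061]

t=0: π = [0.2500, 0.5000, 0.2500]
t=1: π = [0.4583, 0.1667, 0.3750]
t=2: π = [0.4236, 0.2917, 0.2847]
t=3: π = [0.4294, 0.2593, 0.3113]
t=4: π = [0.4284, 0.2666, 0.3050]
t=5: π = [0.4286, 0.2650, 0.3064]
t=6: π = [0.4286, 0.2654, 0.3061]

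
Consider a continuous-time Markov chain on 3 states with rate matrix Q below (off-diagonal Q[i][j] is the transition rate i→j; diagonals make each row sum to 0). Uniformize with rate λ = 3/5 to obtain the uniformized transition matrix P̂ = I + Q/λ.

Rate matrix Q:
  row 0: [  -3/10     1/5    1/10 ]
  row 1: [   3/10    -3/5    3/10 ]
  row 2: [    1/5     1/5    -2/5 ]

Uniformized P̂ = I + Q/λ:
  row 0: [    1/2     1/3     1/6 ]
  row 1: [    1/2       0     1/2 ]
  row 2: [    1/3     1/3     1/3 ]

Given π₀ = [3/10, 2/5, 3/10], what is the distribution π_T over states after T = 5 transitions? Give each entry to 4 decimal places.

t=0: π = [0.3000, 0.4000, 0.3000]
t=1: π = [0.4500, 0.2000, 0.3500]
t=2: π = [0.4417, 0.2667, 0.2917]
t=3: π = [0.4514, 0.2444, 0.3042]
t=4: π = [0.4493, 0.2519, 0.2988]
t=5: π = [0.4502, 0.2494, 0.3004]

π = [0.4502, 0.2494, 0.3004]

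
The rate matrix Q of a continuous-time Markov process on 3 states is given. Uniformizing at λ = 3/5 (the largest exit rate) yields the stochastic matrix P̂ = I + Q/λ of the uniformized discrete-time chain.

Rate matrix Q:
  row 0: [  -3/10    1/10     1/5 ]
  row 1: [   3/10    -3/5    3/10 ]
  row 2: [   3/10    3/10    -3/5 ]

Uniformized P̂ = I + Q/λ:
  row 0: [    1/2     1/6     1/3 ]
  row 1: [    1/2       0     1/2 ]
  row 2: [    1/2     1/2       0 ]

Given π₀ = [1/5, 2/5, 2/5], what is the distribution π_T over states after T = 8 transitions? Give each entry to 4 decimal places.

π = [0.5000, 0.2221, 0.2779]

t=0: π = [0.2000, 0.4000, 0.4000]
t=1: π = [0.5000, 0.2333, 0.2667]
t=2: π = [0.5000, 0.2167, 0.2833]
t=3: π = [0.5000, 0.2250, 0.2750]
t=4: π = [0.5000, 0.2208, 0.2792]
t=5: π = [0.5000, 0.2229, 0.2771]
t=6: π = [0.5000, 0.2219, 0.2781]
t=7: π = [0.5000, 0.2224, 0.2776]
t=8: π = [0.5000, 0.2221, 0.2779]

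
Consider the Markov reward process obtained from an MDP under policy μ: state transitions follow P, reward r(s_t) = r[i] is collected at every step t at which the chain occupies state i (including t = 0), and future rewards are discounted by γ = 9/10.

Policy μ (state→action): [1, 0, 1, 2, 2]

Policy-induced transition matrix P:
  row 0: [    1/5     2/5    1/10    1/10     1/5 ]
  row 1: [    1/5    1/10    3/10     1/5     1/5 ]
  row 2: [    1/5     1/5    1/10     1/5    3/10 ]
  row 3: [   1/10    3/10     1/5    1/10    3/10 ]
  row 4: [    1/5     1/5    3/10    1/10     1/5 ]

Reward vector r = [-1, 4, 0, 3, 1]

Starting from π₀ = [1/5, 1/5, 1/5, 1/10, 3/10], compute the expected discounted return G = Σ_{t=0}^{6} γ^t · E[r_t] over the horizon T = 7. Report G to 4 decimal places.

G = 7.0700

t=0: π = [0.2000, 0.2000, 0.2000, 0.1000, 0.3000], E[r] = 1.2000, γ^t·E[r] = 1.200000, running G = 1.200000
t=1: π = [0.1900, 0.2300, 0.2100, 0.1400, 0.2300], E[r] = 1.3800, γ^t·E[r] = 1.242000, running G = 2.442000
t=2: π = [0.1860, 0.2290, 0.2060, 0.1440, 0.2350], E[r] = 1.3970, γ^t·E[r] = 1.131570, running G = 3.573570
t=3: π = [0.1856, 0.2287, 0.2072, 0.1435, 0.2350], E[r] = 1.3947, γ^t·E[r] = 1.016736, running G = 4.590306
t=4: π = [0.1857, 0.2286, 0.2071, 0.1436, 0.2351], E[r] = 1.3946, γ^t·E[r] = 0.914990, running G = 5.505297
t=5: π = [0.1856, 0.2286, 0.2071, 0.1436, 0.2351], E[r] = 1.3947, γ^t·E[r] = 0.823527, running G = 6.328824
t=6: π = [0.1856, 0.2286, 0.2071, 0.1436, 0.2351], E[r] = 1.3946, γ^t·E[r] = 0.741163, running G = 7.069986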